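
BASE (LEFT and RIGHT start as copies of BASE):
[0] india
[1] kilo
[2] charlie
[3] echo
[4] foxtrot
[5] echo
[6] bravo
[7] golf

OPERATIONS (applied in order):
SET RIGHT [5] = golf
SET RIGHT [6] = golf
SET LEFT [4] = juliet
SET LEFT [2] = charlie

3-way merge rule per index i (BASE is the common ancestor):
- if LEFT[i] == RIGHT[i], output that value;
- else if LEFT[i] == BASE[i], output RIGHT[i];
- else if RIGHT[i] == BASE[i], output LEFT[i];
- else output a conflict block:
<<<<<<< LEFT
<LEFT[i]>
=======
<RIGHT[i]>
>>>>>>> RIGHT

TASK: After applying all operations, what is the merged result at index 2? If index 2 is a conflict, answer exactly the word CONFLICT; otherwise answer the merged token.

Answer: charlie

Derivation:
Final LEFT:  [india, kilo, charlie, echo, juliet, echo, bravo, golf]
Final RIGHT: [india, kilo, charlie, echo, foxtrot, golf, golf, golf]
i=0: L=india R=india -> agree -> india
i=1: L=kilo R=kilo -> agree -> kilo
i=2: L=charlie R=charlie -> agree -> charlie
i=3: L=echo R=echo -> agree -> echo
i=4: L=juliet, R=foxtrot=BASE -> take LEFT -> juliet
i=5: L=echo=BASE, R=golf -> take RIGHT -> golf
i=6: L=bravo=BASE, R=golf -> take RIGHT -> golf
i=7: L=golf R=golf -> agree -> golf
Index 2 -> charlie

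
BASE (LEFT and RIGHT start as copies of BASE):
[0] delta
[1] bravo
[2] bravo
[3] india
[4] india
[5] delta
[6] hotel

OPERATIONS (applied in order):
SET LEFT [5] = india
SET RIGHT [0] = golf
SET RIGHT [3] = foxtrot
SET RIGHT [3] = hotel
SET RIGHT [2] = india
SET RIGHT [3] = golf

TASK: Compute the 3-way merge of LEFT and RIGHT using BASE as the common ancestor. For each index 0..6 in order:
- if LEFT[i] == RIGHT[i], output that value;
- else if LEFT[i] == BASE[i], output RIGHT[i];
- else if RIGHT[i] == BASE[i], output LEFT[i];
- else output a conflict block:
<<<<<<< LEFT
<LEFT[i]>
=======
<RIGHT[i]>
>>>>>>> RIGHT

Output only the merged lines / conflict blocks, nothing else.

Final LEFT:  [delta, bravo, bravo, india, india, india, hotel]
Final RIGHT: [golf, bravo, india, golf, india, delta, hotel]
i=0: L=delta=BASE, R=golf -> take RIGHT -> golf
i=1: L=bravo R=bravo -> agree -> bravo
i=2: L=bravo=BASE, R=india -> take RIGHT -> india
i=3: L=india=BASE, R=golf -> take RIGHT -> golf
i=4: L=india R=india -> agree -> india
i=5: L=india, R=delta=BASE -> take LEFT -> india
i=6: L=hotel R=hotel -> agree -> hotel

Answer: golf
bravo
india
golf
india
india
hotel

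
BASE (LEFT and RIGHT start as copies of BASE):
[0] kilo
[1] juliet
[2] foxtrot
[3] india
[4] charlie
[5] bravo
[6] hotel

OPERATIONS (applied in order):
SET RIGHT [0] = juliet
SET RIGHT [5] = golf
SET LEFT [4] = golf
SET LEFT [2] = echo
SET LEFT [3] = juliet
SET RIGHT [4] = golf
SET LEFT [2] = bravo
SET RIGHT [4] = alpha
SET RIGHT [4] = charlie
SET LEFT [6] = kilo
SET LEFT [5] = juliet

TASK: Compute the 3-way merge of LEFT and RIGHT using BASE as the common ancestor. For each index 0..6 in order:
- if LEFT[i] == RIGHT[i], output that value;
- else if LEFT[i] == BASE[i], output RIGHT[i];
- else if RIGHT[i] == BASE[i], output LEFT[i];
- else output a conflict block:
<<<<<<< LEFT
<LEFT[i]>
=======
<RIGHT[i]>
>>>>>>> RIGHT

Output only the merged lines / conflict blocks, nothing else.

Answer: juliet
juliet
bravo
juliet
golf
<<<<<<< LEFT
juliet
=======
golf
>>>>>>> RIGHT
kilo

Derivation:
Final LEFT:  [kilo, juliet, bravo, juliet, golf, juliet, kilo]
Final RIGHT: [juliet, juliet, foxtrot, india, charlie, golf, hotel]
i=0: L=kilo=BASE, R=juliet -> take RIGHT -> juliet
i=1: L=juliet R=juliet -> agree -> juliet
i=2: L=bravo, R=foxtrot=BASE -> take LEFT -> bravo
i=3: L=juliet, R=india=BASE -> take LEFT -> juliet
i=4: L=golf, R=charlie=BASE -> take LEFT -> golf
i=5: BASE=bravo L=juliet R=golf all differ -> CONFLICT
i=6: L=kilo, R=hotel=BASE -> take LEFT -> kilo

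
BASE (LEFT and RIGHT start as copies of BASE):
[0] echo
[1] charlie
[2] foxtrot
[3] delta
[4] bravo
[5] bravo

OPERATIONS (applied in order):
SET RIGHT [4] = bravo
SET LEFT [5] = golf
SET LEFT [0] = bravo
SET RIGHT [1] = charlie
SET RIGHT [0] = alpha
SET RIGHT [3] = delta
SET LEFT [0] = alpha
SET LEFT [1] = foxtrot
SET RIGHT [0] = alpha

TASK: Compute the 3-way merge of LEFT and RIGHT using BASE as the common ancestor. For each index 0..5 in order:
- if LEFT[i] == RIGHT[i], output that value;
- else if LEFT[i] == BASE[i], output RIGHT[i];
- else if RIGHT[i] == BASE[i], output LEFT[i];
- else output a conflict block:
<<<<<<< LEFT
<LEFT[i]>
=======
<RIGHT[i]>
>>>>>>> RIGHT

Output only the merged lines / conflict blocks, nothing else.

Answer: alpha
foxtrot
foxtrot
delta
bravo
golf

Derivation:
Final LEFT:  [alpha, foxtrot, foxtrot, delta, bravo, golf]
Final RIGHT: [alpha, charlie, foxtrot, delta, bravo, bravo]
i=0: L=alpha R=alpha -> agree -> alpha
i=1: L=foxtrot, R=charlie=BASE -> take LEFT -> foxtrot
i=2: L=foxtrot R=foxtrot -> agree -> foxtrot
i=3: L=delta R=delta -> agree -> delta
i=4: L=bravo R=bravo -> agree -> bravo
i=5: L=golf, R=bravo=BASE -> take LEFT -> golf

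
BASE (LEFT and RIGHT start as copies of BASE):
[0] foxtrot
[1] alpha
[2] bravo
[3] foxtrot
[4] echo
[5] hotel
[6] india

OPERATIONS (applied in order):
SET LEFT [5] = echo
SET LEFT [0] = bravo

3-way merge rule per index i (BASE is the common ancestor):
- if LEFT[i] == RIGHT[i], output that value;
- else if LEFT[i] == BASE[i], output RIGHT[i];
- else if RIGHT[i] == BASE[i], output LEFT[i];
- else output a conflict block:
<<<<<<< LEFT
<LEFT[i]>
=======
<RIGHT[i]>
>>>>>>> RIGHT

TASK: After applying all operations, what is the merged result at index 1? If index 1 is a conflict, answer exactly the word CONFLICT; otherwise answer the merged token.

Answer: alpha

Derivation:
Final LEFT:  [bravo, alpha, bravo, foxtrot, echo, echo, india]
Final RIGHT: [foxtrot, alpha, bravo, foxtrot, echo, hotel, india]
i=0: L=bravo, R=foxtrot=BASE -> take LEFT -> bravo
i=1: L=alpha R=alpha -> agree -> alpha
i=2: L=bravo R=bravo -> agree -> bravo
i=3: L=foxtrot R=foxtrot -> agree -> foxtrot
i=4: L=echo R=echo -> agree -> echo
i=5: L=echo, R=hotel=BASE -> take LEFT -> echo
i=6: L=india R=india -> agree -> india
Index 1 -> alpha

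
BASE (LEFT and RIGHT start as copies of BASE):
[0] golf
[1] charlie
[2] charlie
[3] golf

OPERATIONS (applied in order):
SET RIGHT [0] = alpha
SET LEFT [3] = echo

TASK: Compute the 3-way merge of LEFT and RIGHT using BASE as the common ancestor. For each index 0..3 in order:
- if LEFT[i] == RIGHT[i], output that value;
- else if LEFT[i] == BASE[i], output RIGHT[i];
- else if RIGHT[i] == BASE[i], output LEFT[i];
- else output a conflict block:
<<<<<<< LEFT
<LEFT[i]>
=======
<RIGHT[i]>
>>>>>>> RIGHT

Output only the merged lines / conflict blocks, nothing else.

Final LEFT:  [golf, charlie, charlie, echo]
Final RIGHT: [alpha, charlie, charlie, golf]
i=0: L=golf=BASE, R=alpha -> take RIGHT -> alpha
i=1: L=charlie R=charlie -> agree -> charlie
i=2: L=charlie R=charlie -> agree -> charlie
i=3: L=echo, R=golf=BASE -> take LEFT -> echo

Answer: alpha
charlie
charlie
echo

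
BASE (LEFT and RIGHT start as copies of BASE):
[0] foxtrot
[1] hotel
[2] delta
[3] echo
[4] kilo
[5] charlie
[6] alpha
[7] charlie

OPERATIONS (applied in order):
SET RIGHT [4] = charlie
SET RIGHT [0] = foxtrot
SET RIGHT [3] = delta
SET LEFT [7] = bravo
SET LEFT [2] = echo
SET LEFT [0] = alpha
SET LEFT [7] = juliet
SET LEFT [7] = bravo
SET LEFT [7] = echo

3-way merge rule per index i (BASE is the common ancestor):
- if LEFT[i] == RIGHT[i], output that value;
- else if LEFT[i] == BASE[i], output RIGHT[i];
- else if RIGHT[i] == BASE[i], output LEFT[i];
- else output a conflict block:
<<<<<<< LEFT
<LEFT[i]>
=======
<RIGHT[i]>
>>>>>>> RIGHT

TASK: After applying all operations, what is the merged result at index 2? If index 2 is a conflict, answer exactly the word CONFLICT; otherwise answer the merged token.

Final LEFT:  [alpha, hotel, echo, echo, kilo, charlie, alpha, echo]
Final RIGHT: [foxtrot, hotel, delta, delta, charlie, charlie, alpha, charlie]
i=0: L=alpha, R=foxtrot=BASE -> take LEFT -> alpha
i=1: L=hotel R=hotel -> agree -> hotel
i=2: L=echo, R=delta=BASE -> take LEFT -> echo
i=3: L=echo=BASE, R=delta -> take RIGHT -> delta
i=4: L=kilo=BASE, R=charlie -> take RIGHT -> charlie
i=5: L=charlie R=charlie -> agree -> charlie
i=6: L=alpha R=alpha -> agree -> alpha
i=7: L=echo, R=charlie=BASE -> take LEFT -> echo
Index 2 -> echo

Answer: echo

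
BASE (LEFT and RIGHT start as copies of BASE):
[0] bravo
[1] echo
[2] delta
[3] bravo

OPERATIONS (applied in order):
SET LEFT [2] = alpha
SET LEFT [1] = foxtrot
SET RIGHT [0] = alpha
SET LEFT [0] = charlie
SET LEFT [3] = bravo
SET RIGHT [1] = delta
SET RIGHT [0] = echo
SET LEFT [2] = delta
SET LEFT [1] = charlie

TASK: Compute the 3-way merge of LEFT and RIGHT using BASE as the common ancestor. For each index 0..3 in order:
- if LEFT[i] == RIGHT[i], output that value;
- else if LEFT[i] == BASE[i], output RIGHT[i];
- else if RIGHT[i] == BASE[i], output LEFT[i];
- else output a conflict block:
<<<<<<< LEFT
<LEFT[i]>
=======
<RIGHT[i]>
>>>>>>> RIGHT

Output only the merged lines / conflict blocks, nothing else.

Final LEFT:  [charlie, charlie, delta, bravo]
Final RIGHT: [echo, delta, delta, bravo]
i=0: BASE=bravo L=charlie R=echo all differ -> CONFLICT
i=1: BASE=echo L=charlie R=delta all differ -> CONFLICT
i=2: L=delta R=delta -> agree -> delta
i=3: L=bravo R=bravo -> agree -> bravo

Answer: <<<<<<< LEFT
charlie
=======
echo
>>>>>>> RIGHT
<<<<<<< LEFT
charlie
=======
delta
>>>>>>> RIGHT
delta
bravo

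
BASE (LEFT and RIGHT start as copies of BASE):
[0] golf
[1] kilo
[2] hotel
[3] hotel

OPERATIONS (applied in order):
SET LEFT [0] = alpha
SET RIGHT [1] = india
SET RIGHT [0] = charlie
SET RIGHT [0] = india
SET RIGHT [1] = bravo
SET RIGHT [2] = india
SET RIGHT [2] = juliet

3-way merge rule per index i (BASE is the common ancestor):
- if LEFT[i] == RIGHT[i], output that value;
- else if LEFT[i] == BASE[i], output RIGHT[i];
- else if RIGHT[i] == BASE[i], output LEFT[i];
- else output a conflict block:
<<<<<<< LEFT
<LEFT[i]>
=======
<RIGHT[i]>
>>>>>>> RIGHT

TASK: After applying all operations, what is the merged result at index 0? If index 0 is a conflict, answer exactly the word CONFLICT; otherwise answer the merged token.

Answer: CONFLICT

Derivation:
Final LEFT:  [alpha, kilo, hotel, hotel]
Final RIGHT: [india, bravo, juliet, hotel]
i=0: BASE=golf L=alpha R=india all differ -> CONFLICT
i=1: L=kilo=BASE, R=bravo -> take RIGHT -> bravo
i=2: L=hotel=BASE, R=juliet -> take RIGHT -> juliet
i=3: L=hotel R=hotel -> agree -> hotel
Index 0 -> CONFLICT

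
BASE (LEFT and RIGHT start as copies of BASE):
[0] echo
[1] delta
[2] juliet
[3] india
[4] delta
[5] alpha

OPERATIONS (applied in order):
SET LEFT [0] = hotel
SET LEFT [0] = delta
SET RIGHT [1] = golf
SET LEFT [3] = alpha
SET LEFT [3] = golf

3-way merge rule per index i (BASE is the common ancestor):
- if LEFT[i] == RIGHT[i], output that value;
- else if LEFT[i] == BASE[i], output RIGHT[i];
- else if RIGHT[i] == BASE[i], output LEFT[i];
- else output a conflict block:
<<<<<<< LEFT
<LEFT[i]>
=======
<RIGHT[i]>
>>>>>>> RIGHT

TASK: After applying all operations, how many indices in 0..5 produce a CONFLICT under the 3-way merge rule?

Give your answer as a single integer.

Final LEFT:  [delta, delta, juliet, golf, delta, alpha]
Final RIGHT: [echo, golf, juliet, india, delta, alpha]
i=0: L=delta, R=echo=BASE -> take LEFT -> delta
i=1: L=delta=BASE, R=golf -> take RIGHT -> golf
i=2: L=juliet R=juliet -> agree -> juliet
i=3: L=golf, R=india=BASE -> take LEFT -> golf
i=4: L=delta R=delta -> agree -> delta
i=5: L=alpha R=alpha -> agree -> alpha
Conflict count: 0

Answer: 0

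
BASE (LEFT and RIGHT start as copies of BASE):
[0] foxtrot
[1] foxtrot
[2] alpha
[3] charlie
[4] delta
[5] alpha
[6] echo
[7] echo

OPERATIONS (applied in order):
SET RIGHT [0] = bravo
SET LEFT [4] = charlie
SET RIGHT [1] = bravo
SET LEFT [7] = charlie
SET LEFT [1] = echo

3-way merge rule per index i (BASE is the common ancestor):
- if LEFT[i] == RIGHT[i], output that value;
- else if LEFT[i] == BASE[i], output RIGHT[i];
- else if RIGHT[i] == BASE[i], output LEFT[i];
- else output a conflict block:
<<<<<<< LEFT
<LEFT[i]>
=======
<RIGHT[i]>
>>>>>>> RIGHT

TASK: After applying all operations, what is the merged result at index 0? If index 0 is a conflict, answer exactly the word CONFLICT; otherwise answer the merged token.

Answer: bravo

Derivation:
Final LEFT:  [foxtrot, echo, alpha, charlie, charlie, alpha, echo, charlie]
Final RIGHT: [bravo, bravo, alpha, charlie, delta, alpha, echo, echo]
i=0: L=foxtrot=BASE, R=bravo -> take RIGHT -> bravo
i=1: BASE=foxtrot L=echo R=bravo all differ -> CONFLICT
i=2: L=alpha R=alpha -> agree -> alpha
i=3: L=charlie R=charlie -> agree -> charlie
i=4: L=charlie, R=delta=BASE -> take LEFT -> charlie
i=5: L=alpha R=alpha -> agree -> alpha
i=6: L=echo R=echo -> agree -> echo
i=7: L=charlie, R=echo=BASE -> take LEFT -> charlie
Index 0 -> bravo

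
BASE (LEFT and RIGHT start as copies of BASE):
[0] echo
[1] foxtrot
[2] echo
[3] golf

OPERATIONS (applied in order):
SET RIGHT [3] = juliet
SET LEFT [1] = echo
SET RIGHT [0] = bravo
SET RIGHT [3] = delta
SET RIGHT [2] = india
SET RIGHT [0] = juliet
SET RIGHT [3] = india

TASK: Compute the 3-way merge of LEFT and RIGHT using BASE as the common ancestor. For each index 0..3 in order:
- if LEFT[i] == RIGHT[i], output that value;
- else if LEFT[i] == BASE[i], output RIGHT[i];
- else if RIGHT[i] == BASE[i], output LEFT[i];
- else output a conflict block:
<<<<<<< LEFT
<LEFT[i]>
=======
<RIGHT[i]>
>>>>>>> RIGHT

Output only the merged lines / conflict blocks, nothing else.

Answer: juliet
echo
india
india

Derivation:
Final LEFT:  [echo, echo, echo, golf]
Final RIGHT: [juliet, foxtrot, india, india]
i=0: L=echo=BASE, R=juliet -> take RIGHT -> juliet
i=1: L=echo, R=foxtrot=BASE -> take LEFT -> echo
i=2: L=echo=BASE, R=india -> take RIGHT -> india
i=3: L=golf=BASE, R=india -> take RIGHT -> india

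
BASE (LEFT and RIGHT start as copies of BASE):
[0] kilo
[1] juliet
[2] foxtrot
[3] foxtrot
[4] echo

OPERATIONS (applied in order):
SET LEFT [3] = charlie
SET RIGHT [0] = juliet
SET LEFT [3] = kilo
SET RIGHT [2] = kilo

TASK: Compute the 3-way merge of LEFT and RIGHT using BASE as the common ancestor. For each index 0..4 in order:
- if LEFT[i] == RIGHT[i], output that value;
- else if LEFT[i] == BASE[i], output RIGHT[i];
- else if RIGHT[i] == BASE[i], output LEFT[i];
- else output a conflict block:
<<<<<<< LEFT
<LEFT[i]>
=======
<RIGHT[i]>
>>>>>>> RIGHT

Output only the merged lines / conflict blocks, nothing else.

Final LEFT:  [kilo, juliet, foxtrot, kilo, echo]
Final RIGHT: [juliet, juliet, kilo, foxtrot, echo]
i=0: L=kilo=BASE, R=juliet -> take RIGHT -> juliet
i=1: L=juliet R=juliet -> agree -> juliet
i=2: L=foxtrot=BASE, R=kilo -> take RIGHT -> kilo
i=3: L=kilo, R=foxtrot=BASE -> take LEFT -> kilo
i=4: L=echo R=echo -> agree -> echo

Answer: juliet
juliet
kilo
kilo
echo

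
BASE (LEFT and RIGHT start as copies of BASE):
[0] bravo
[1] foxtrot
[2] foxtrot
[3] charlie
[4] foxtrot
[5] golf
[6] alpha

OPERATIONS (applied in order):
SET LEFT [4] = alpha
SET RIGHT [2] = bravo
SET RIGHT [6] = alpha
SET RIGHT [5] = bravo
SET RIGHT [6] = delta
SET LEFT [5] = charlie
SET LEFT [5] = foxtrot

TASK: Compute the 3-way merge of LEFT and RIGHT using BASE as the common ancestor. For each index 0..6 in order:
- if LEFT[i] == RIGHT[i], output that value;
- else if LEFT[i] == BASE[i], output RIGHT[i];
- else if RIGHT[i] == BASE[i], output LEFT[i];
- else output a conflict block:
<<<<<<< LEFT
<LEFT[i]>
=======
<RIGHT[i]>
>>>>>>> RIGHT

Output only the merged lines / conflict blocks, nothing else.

Answer: bravo
foxtrot
bravo
charlie
alpha
<<<<<<< LEFT
foxtrot
=======
bravo
>>>>>>> RIGHT
delta

Derivation:
Final LEFT:  [bravo, foxtrot, foxtrot, charlie, alpha, foxtrot, alpha]
Final RIGHT: [bravo, foxtrot, bravo, charlie, foxtrot, bravo, delta]
i=0: L=bravo R=bravo -> agree -> bravo
i=1: L=foxtrot R=foxtrot -> agree -> foxtrot
i=2: L=foxtrot=BASE, R=bravo -> take RIGHT -> bravo
i=3: L=charlie R=charlie -> agree -> charlie
i=4: L=alpha, R=foxtrot=BASE -> take LEFT -> alpha
i=5: BASE=golf L=foxtrot R=bravo all differ -> CONFLICT
i=6: L=alpha=BASE, R=delta -> take RIGHT -> delta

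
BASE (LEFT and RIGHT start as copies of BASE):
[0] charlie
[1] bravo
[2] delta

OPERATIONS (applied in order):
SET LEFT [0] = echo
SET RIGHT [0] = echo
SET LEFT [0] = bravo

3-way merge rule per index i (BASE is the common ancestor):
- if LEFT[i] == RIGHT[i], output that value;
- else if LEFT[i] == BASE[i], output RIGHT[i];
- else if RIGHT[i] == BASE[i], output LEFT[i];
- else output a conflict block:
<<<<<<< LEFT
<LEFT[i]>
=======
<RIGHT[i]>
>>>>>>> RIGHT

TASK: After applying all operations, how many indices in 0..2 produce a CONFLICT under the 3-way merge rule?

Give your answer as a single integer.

Final LEFT:  [bravo, bravo, delta]
Final RIGHT: [echo, bravo, delta]
i=0: BASE=charlie L=bravo R=echo all differ -> CONFLICT
i=1: L=bravo R=bravo -> agree -> bravo
i=2: L=delta R=delta -> agree -> delta
Conflict count: 1

Answer: 1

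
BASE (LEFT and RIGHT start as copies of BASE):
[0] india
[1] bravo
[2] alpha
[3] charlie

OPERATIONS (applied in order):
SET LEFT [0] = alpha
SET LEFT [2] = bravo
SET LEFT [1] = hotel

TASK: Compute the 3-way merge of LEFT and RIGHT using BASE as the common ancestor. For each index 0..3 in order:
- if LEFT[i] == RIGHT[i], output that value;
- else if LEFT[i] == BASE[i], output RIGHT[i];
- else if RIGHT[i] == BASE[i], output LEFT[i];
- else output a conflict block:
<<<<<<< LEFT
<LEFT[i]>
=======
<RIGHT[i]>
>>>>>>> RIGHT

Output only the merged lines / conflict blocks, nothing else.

Answer: alpha
hotel
bravo
charlie

Derivation:
Final LEFT:  [alpha, hotel, bravo, charlie]
Final RIGHT: [india, bravo, alpha, charlie]
i=0: L=alpha, R=india=BASE -> take LEFT -> alpha
i=1: L=hotel, R=bravo=BASE -> take LEFT -> hotel
i=2: L=bravo, R=alpha=BASE -> take LEFT -> bravo
i=3: L=charlie R=charlie -> agree -> charlie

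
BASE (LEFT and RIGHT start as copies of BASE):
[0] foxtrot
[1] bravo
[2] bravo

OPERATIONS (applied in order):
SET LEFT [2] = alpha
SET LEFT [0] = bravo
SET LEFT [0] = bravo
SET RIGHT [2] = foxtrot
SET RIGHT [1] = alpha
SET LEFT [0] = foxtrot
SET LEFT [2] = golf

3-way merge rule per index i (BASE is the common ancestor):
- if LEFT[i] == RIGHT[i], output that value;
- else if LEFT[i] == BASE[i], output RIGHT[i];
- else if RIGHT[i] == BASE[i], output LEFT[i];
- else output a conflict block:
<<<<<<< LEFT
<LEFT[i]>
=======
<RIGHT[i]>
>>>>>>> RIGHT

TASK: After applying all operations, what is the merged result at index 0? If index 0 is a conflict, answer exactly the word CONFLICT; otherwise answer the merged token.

Final LEFT:  [foxtrot, bravo, golf]
Final RIGHT: [foxtrot, alpha, foxtrot]
i=0: L=foxtrot R=foxtrot -> agree -> foxtrot
i=1: L=bravo=BASE, R=alpha -> take RIGHT -> alpha
i=2: BASE=bravo L=golf R=foxtrot all differ -> CONFLICT
Index 0 -> foxtrot

Answer: foxtrot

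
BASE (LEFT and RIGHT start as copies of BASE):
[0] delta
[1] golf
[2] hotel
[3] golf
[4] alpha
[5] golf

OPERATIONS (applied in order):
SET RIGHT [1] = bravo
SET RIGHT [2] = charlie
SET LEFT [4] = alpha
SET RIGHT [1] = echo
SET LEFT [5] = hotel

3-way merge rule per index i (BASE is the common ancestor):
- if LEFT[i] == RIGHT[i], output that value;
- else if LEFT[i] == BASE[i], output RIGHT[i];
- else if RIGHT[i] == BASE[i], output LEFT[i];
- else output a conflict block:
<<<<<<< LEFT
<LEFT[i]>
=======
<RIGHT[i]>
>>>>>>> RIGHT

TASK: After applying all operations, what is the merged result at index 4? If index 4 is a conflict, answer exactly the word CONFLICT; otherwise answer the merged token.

Answer: alpha

Derivation:
Final LEFT:  [delta, golf, hotel, golf, alpha, hotel]
Final RIGHT: [delta, echo, charlie, golf, alpha, golf]
i=0: L=delta R=delta -> agree -> delta
i=1: L=golf=BASE, R=echo -> take RIGHT -> echo
i=2: L=hotel=BASE, R=charlie -> take RIGHT -> charlie
i=3: L=golf R=golf -> agree -> golf
i=4: L=alpha R=alpha -> agree -> alpha
i=5: L=hotel, R=golf=BASE -> take LEFT -> hotel
Index 4 -> alpha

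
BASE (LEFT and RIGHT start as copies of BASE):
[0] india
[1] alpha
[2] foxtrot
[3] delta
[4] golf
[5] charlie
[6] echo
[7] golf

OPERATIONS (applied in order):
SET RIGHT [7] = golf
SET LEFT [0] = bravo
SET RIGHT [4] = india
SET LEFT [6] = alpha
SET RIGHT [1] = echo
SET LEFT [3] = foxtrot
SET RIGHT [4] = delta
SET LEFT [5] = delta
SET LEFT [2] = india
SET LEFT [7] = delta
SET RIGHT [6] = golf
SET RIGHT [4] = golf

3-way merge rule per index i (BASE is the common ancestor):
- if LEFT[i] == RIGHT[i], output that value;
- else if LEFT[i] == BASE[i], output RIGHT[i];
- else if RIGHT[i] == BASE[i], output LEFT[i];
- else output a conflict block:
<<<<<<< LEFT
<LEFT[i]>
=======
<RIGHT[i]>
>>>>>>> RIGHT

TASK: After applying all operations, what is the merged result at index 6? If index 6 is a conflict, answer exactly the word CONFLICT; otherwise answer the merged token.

Answer: CONFLICT

Derivation:
Final LEFT:  [bravo, alpha, india, foxtrot, golf, delta, alpha, delta]
Final RIGHT: [india, echo, foxtrot, delta, golf, charlie, golf, golf]
i=0: L=bravo, R=india=BASE -> take LEFT -> bravo
i=1: L=alpha=BASE, R=echo -> take RIGHT -> echo
i=2: L=india, R=foxtrot=BASE -> take LEFT -> india
i=3: L=foxtrot, R=delta=BASE -> take LEFT -> foxtrot
i=4: L=golf R=golf -> agree -> golf
i=5: L=delta, R=charlie=BASE -> take LEFT -> delta
i=6: BASE=echo L=alpha R=golf all differ -> CONFLICT
i=7: L=delta, R=golf=BASE -> take LEFT -> delta
Index 6 -> CONFLICT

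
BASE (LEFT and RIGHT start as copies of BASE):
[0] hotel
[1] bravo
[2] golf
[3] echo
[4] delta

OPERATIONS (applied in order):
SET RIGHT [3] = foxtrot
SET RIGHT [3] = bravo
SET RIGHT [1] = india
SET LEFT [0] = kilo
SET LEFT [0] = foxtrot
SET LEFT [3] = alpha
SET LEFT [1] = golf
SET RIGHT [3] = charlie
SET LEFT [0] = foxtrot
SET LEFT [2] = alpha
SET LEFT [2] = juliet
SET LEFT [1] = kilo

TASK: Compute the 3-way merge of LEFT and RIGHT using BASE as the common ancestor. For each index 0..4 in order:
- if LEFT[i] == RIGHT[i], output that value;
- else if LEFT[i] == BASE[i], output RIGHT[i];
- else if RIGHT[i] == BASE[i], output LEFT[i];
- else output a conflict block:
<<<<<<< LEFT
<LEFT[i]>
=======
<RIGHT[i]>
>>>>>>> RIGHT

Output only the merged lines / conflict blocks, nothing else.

Answer: foxtrot
<<<<<<< LEFT
kilo
=======
india
>>>>>>> RIGHT
juliet
<<<<<<< LEFT
alpha
=======
charlie
>>>>>>> RIGHT
delta

Derivation:
Final LEFT:  [foxtrot, kilo, juliet, alpha, delta]
Final RIGHT: [hotel, india, golf, charlie, delta]
i=0: L=foxtrot, R=hotel=BASE -> take LEFT -> foxtrot
i=1: BASE=bravo L=kilo R=india all differ -> CONFLICT
i=2: L=juliet, R=golf=BASE -> take LEFT -> juliet
i=3: BASE=echo L=alpha R=charlie all differ -> CONFLICT
i=4: L=delta R=delta -> agree -> delta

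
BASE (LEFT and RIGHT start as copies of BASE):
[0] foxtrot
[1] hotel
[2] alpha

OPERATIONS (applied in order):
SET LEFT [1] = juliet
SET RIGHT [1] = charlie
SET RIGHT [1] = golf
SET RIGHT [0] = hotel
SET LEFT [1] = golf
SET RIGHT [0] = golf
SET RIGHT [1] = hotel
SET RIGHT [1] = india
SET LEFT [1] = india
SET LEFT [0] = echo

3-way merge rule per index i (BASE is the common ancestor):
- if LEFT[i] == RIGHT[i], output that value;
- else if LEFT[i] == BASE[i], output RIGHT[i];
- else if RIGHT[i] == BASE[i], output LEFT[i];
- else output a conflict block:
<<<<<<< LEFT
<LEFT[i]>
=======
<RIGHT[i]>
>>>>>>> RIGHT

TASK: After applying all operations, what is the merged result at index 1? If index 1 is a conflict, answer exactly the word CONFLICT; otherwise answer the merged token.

Final LEFT:  [echo, india, alpha]
Final RIGHT: [golf, india, alpha]
i=0: BASE=foxtrot L=echo R=golf all differ -> CONFLICT
i=1: L=india R=india -> agree -> india
i=2: L=alpha R=alpha -> agree -> alpha
Index 1 -> india

Answer: india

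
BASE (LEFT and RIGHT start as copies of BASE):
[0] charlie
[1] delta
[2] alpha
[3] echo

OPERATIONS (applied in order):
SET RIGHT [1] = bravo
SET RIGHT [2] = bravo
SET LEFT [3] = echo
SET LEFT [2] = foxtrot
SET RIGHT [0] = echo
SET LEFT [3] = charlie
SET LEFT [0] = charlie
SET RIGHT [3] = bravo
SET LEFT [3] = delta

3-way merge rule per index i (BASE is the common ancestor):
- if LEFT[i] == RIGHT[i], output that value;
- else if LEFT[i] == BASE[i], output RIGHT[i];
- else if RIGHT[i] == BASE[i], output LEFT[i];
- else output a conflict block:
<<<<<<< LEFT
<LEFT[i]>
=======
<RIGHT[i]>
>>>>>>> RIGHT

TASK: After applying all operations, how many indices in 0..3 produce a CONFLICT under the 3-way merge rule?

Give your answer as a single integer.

Answer: 2

Derivation:
Final LEFT:  [charlie, delta, foxtrot, delta]
Final RIGHT: [echo, bravo, bravo, bravo]
i=0: L=charlie=BASE, R=echo -> take RIGHT -> echo
i=1: L=delta=BASE, R=bravo -> take RIGHT -> bravo
i=2: BASE=alpha L=foxtrot R=bravo all differ -> CONFLICT
i=3: BASE=echo L=delta R=bravo all differ -> CONFLICT
Conflict count: 2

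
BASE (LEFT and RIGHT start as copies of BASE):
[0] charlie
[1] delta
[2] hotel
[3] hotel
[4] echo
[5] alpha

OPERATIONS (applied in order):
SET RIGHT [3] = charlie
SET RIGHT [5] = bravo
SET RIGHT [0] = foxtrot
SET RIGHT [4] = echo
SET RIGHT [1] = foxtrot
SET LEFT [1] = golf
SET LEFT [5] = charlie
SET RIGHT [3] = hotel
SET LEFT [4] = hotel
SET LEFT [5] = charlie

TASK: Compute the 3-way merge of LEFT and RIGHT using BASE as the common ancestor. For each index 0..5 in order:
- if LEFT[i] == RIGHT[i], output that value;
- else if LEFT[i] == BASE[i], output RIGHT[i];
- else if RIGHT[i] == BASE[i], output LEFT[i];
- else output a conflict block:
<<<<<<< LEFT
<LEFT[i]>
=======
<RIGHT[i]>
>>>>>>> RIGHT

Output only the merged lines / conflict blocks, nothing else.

Answer: foxtrot
<<<<<<< LEFT
golf
=======
foxtrot
>>>>>>> RIGHT
hotel
hotel
hotel
<<<<<<< LEFT
charlie
=======
bravo
>>>>>>> RIGHT

Derivation:
Final LEFT:  [charlie, golf, hotel, hotel, hotel, charlie]
Final RIGHT: [foxtrot, foxtrot, hotel, hotel, echo, bravo]
i=0: L=charlie=BASE, R=foxtrot -> take RIGHT -> foxtrot
i=1: BASE=delta L=golf R=foxtrot all differ -> CONFLICT
i=2: L=hotel R=hotel -> agree -> hotel
i=3: L=hotel R=hotel -> agree -> hotel
i=4: L=hotel, R=echo=BASE -> take LEFT -> hotel
i=5: BASE=alpha L=charlie R=bravo all differ -> CONFLICT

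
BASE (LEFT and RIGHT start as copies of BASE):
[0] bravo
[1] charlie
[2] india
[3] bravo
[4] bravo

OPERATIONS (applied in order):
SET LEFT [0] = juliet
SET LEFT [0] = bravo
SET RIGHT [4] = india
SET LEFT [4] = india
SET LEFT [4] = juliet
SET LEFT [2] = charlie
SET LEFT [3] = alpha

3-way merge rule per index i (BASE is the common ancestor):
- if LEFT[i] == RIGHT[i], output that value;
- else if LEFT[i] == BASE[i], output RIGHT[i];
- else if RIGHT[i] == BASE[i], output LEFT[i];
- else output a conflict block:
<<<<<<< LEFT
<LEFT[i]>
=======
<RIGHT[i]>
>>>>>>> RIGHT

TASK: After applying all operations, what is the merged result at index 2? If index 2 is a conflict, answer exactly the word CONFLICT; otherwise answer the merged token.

Answer: charlie

Derivation:
Final LEFT:  [bravo, charlie, charlie, alpha, juliet]
Final RIGHT: [bravo, charlie, india, bravo, india]
i=0: L=bravo R=bravo -> agree -> bravo
i=1: L=charlie R=charlie -> agree -> charlie
i=2: L=charlie, R=india=BASE -> take LEFT -> charlie
i=3: L=alpha, R=bravo=BASE -> take LEFT -> alpha
i=4: BASE=bravo L=juliet R=india all differ -> CONFLICT
Index 2 -> charlie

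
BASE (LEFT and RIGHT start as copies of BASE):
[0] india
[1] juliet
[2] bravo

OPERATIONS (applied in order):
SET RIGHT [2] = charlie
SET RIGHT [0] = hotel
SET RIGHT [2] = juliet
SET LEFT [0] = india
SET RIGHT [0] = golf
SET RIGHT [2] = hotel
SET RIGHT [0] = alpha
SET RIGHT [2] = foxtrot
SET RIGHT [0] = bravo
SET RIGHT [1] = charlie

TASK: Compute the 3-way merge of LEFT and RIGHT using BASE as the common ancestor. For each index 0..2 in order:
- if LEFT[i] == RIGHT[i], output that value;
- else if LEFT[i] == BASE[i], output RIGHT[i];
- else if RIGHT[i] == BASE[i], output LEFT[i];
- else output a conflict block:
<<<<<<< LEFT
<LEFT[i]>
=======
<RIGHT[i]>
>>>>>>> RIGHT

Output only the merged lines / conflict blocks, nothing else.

Final LEFT:  [india, juliet, bravo]
Final RIGHT: [bravo, charlie, foxtrot]
i=0: L=india=BASE, R=bravo -> take RIGHT -> bravo
i=1: L=juliet=BASE, R=charlie -> take RIGHT -> charlie
i=2: L=bravo=BASE, R=foxtrot -> take RIGHT -> foxtrot

Answer: bravo
charlie
foxtrot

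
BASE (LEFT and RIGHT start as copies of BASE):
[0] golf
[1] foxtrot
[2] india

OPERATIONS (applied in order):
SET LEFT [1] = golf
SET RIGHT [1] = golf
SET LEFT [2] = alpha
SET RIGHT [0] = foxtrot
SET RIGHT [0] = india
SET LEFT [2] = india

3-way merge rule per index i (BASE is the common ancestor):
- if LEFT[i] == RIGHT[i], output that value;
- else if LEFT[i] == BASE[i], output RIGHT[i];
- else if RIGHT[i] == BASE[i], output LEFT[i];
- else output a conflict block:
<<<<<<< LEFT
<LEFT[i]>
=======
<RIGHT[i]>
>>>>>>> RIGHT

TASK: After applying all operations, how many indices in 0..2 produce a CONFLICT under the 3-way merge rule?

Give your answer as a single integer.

Final LEFT:  [golf, golf, india]
Final RIGHT: [india, golf, india]
i=0: L=golf=BASE, R=india -> take RIGHT -> india
i=1: L=golf R=golf -> agree -> golf
i=2: L=india R=india -> agree -> india
Conflict count: 0

Answer: 0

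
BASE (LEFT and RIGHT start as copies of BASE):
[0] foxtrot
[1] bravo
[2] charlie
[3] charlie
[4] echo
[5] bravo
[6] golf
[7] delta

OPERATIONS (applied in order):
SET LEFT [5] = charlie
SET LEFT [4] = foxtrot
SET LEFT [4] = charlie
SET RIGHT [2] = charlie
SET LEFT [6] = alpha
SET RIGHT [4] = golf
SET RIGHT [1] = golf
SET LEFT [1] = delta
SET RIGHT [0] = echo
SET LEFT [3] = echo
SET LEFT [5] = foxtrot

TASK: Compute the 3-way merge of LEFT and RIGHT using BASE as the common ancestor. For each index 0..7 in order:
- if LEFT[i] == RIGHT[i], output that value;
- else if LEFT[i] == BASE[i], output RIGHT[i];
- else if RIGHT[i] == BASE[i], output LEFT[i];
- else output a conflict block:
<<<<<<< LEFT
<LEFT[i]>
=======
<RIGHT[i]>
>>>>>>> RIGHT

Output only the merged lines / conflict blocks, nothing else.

Final LEFT:  [foxtrot, delta, charlie, echo, charlie, foxtrot, alpha, delta]
Final RIGHT: [echo, golf, charlie, charlie, golf, bravo, golf, delta]
i=0: L=foxtrot=BASE, R=echo -> take RIGHT -> echo
i=1: BASE=bravo L=delta R=golf all differ -> CONFLICT
i=2: L=charlie R=charlie -> agree -> charlie
i=3: L=echo, R=charlie=BASE -> take LEFT -> echo
i=4: BASE=echo L=charlie R=golf all differ -> CONFLICT
i=5: L=foxtrot, R=bravo=BASE -> take LEFT -> foxtrot
i=6: L=alpha, R=golf=BASE -> take LEFT -> alpha
i=7: L=delta R=delta -> agree -> delta

Answer: echo
<<<<<<< LEFT
delta
=======
golf
>>>>>>> RIGHT
charlie
echo
<<<<<<< LEFT
charlie
=======
golf
>>>>>>> RIGHT
foxtrot
alpha
delta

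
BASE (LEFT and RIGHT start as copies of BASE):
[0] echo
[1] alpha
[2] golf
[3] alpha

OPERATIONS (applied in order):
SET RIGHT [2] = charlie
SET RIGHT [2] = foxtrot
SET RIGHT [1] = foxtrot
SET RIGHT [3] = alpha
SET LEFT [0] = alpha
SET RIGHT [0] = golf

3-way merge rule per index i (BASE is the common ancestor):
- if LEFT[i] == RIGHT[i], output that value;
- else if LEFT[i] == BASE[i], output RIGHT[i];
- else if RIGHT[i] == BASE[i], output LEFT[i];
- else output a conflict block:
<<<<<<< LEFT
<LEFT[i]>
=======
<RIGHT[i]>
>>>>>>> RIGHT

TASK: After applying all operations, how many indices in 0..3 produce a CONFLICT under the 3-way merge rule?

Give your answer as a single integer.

Answer: 1

Derivation:
Final LEFT:  [alpha, alpha, golf, alpha]
Final RIGHT: [golf, foxtrot, foxtrot, alpha]
i=0: BASE=echo L=alpha R=golf all differ -> CONFLICT
i=1: L=alpha=BASE, R=foxtrot -> take RIGHT -> foxtrot
i=2: L=golf=BASE, R=foxtrot -> take RIGHT -> foxtrot
i=3: L=alpha R=alpha -> agree -> alpha
Conflict count: 1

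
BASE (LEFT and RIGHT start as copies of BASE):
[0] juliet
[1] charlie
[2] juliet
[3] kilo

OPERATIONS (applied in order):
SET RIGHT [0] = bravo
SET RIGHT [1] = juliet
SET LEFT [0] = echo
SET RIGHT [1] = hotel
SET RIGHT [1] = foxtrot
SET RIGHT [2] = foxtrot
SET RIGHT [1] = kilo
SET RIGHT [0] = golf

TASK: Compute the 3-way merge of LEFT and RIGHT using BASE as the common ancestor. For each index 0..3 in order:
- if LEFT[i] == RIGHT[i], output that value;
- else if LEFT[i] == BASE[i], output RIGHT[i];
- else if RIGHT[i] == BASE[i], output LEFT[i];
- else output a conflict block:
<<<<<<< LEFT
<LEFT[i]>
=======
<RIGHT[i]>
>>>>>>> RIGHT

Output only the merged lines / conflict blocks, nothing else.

Final LEFT:  [echo, charlie, juliet, kilo]
Final RIGHT: [golf, kilo, foxtrot, kilo]
i=0: BASE=juliet L=echo R=golf all differ -> CONFLICT
i=1: L=charlie=BASE, R=kilo -> take RIGHT -> kilo
i=2: L=juliet=BASE, R=foxtrot -> take RIGHT -> foxtrot
i=3: L=kilo R=kilo -> agree -> kilo

Answer: <<<<<<< LEFT
echo
=======
golf
>>>>>>> RIGHT
kilo
foxtrot
kilo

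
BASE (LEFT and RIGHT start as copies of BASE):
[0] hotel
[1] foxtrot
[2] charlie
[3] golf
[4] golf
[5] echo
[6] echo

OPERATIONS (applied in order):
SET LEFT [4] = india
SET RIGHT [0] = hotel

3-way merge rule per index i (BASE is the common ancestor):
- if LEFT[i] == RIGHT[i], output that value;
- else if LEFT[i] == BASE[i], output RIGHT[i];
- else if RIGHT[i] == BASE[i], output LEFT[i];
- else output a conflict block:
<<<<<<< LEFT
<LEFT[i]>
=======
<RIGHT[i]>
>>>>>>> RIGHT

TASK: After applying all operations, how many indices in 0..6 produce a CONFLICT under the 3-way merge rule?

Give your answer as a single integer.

Answer: 0

Derivation:
Final LEFT:  [hotel, foxtrot, charlie, golf, india, echo, echo]
Final RIGHT: [hotel, foxtrot, charlie, golf, golf, echo, echo]
i=0: L=hotel R=hotel -> agree -> hotel
i=1: L=foxtrot R=foxtrot -> agree -> foxtrot
i=2: L=charlie R=charlie -> agree -> charlie
i=3: L=golf R=golf -> agree -> golf
i=4: L=india, R=golf=BASE -> take LEFT -> india
i=5: L=echo R=echo -> agree -> echo
i=6: L=echo R=echo -> agree -> echo
Conflict count: 0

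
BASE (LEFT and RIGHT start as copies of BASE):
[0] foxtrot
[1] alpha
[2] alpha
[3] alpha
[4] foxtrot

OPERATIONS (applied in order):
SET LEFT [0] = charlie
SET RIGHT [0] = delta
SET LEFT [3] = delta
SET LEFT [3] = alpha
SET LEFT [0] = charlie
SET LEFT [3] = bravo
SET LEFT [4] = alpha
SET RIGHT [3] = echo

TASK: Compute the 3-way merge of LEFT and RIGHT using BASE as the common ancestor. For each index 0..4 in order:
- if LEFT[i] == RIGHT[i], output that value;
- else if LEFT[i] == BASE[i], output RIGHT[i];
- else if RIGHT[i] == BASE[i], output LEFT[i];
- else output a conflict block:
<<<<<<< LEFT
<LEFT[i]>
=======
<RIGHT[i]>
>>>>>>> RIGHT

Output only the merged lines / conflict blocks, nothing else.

Final LEFT:  [charlie, alpha, alpha, bravo, alpha]
Final RIGHT: [delta, alpha, alpha, echo, foxtrot]
i=0: BASE=foxtrot L=charlie R=delta all differ -> CONFLICT
i=1: L=alpha R=alpha -> agree -> alpha
i=2: L=alpha R=alpha -> agree -> alpha
i=3: BASE=alpha L=bravo R=echo all differ -> CONFLICT
i=4: L=alpha, R=foxtrot=BASE -> take LEFT -> alpha

Answer: <<<<<<< LEFT
charlie
=======
delta
>>>>>>> RIGHT
alpha
alpha
<<<<<<< LEFT
bravo
=======
echo
>>>>>>> RIGHT
alpha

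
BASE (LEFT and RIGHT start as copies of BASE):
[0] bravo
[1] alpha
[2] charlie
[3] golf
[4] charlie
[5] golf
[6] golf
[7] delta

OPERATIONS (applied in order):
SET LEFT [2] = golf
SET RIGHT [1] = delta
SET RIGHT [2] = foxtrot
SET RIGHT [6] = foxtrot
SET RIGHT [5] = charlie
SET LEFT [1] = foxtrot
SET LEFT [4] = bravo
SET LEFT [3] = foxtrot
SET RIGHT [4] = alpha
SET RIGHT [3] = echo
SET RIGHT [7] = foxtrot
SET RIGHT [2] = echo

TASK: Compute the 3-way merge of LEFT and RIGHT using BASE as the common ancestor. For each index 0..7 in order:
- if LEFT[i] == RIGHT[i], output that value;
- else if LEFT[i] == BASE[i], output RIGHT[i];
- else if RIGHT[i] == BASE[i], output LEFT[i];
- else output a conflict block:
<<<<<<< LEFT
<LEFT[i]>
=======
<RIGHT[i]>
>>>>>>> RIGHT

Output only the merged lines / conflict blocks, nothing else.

Final LEFT:  [bravo, foxtrot, golf, foxtrot, bravo, golf, golf, delta]
Final RIGHT: [bravo, delta, echo, echo, alpha, charlie, foxtrot, foxtrot]
i=0: L=bravo R=bravo -> agree -> bravo
i=1: BASE=alpha L=foxtrot R=delta all differ -> CONFLICT
i=2: BASE=charlie L=golf R=echo all differ -> CONFLICT
i=3: BASE=golf L=foxtrot R=echo all differ -> CONFLICT
i=4: BASE=charlie L=bravo R=alpha all differ -> CONFLICT
i=5: L=golf=BASE, R=charlie -> take RIGHT -> charlie
i=6: L=golf=BASE, R=foxtrot -> take RIGHT -> foxtrot
i=7: L=delta=BASE, R=foxtrot -> take RIGHT -> foxtrot

Answer: bravo
<<<<<<< LEFT
foxtrot
=======
delta
>>>>>>> RIGHT
<<<<<<< LEFT
golf
=======
echo
>>>>>>> RIGHT
<<<<<<< LEFT
foxtrot
=======
echo
>>>>>>> RIGHT
<<<<<<< LEFT
bravo
=======
alpha
>>>>>>> RIGHT
charlie
foxtrot
foxtrot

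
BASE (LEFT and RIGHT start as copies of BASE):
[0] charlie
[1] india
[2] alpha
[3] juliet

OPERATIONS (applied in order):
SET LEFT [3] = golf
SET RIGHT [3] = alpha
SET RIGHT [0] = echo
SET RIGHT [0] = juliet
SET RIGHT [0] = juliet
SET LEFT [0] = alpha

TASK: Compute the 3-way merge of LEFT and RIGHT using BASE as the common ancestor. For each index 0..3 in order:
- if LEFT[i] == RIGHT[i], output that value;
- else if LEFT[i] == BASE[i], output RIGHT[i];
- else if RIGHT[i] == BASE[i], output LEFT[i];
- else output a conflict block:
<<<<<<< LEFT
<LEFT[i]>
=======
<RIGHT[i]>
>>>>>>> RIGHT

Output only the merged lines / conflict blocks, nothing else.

Final LEFT:  [alpha, india, alpha, golf]
Final RIGHT: [juliet, india, alpha, alpha]
i=0: BASE=charlie L=alpha R=juliet all differ -> CONFLICT
i=1: L=india R=india -> agree -> india
i=2: L=alpha R=alpha -> agree -> alpha
i=3: BASE=juliet L=golf R=alpha all differ -> CONFLICT

Answer: <<<<<<< LEFT
alpha
=======
juliet
>>>>>>> RIGHT
india
alpha
<<<<<<< LEFT
golf
=======
alpha
>>>>>>> RIGHT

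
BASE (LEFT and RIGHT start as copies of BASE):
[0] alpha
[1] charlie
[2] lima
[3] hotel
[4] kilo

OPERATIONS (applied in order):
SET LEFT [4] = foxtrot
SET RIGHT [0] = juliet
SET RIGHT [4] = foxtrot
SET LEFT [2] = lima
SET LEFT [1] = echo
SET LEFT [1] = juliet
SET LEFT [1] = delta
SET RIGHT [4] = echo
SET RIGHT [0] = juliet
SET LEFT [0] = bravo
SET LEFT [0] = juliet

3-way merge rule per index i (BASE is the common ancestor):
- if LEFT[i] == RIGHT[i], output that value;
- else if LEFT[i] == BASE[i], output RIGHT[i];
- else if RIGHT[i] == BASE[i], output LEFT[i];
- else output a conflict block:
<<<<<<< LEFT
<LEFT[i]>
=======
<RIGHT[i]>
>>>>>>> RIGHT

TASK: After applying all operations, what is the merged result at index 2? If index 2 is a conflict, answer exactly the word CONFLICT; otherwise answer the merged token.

Final LEFT:  [juliet, delta, lima, hotel, foxtrot]
Final RIGHT: [juliet, charlie, lima, hotel, echo]
i=0: L=juliet R=juliet -> agree -> juliet
i=1: L=delta, R=charlie=BASE -> take LEFT -> delta
i=2: L=lima R=lima -> agree -> lima
i=3: L=hotel R=hotel -> agree -> hotel
i=4: BASE=kilo L=foxtrot R=echo all differ -> CONFLICT
Index 2 -> lima

Answer: lima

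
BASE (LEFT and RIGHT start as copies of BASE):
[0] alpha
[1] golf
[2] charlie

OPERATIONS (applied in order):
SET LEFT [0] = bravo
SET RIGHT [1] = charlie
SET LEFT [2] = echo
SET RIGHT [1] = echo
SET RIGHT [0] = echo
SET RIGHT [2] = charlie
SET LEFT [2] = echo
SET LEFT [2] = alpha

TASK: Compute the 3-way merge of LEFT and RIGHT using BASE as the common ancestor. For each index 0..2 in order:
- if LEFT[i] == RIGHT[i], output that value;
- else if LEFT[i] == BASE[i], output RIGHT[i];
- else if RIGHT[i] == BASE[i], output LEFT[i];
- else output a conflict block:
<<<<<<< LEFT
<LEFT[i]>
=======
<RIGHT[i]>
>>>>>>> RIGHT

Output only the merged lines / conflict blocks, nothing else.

Answer: <<<<<<< LEFT
bravo
=======
echo
>>>>>>> RIGHT
echo
alpha

Derivation:
Final LEFT:  [bravo, golf, alpha]
Final RIGHT: [echo, echo, charlie]
i=0: BASE=alpha L=bravo R=echo all differ -> CONFLICT
i=1: L=golf=BASE, R=echo -> take RIGHT -> echo
i=2: L=alpha, R=charlie=BASE -> take LEFT -> alpha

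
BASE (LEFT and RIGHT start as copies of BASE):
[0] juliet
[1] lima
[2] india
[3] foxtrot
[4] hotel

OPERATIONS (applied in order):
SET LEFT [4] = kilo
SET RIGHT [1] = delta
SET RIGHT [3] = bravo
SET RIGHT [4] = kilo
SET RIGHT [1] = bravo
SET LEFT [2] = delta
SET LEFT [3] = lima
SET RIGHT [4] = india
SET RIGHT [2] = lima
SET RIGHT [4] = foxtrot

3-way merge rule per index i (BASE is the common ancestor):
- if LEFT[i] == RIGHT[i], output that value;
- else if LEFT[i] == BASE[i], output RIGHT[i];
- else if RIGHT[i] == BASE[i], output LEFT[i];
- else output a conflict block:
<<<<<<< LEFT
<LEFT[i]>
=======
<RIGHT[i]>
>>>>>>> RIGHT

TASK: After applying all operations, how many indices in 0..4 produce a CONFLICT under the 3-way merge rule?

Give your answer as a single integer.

Final LEFT:  [juliet, lima, delta, lima, kilo]
Final RIGHT: [juliet, bravo, lima, bravo, foxtrot]
i=0: L=juliet R=juliet -> agree -> juliet
i=1: L=lima=BASE, R=bravo -> take RIGHT -> bravo
i=2: BASE=india L=delta R=lima all differ -> CONFLICT
i=3: BASE=foxtrot L=lima R=bravo all differ -> CONFLICT
i=4: BASE=hotel L=kilo R=foxtrot all differ -> CONFLICT
Conflict count: 3

Answer: 3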